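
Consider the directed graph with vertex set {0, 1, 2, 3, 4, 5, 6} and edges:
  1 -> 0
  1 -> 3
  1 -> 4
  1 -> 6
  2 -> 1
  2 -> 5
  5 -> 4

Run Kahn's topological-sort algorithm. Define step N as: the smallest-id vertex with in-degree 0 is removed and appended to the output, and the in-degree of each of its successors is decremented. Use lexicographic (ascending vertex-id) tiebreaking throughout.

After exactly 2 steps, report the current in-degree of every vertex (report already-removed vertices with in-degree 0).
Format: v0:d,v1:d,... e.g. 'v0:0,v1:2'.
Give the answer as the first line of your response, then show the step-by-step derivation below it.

v0:0,v1:0,v2:0,v3:0,v4:1,v5:0,v6:0

step 1: output 2; order=[2]; indeg=(1,0,0,1,2,0,1)
step 2: output 1; order=[2,1]; indeg=(0,0,0,0,1,0,0)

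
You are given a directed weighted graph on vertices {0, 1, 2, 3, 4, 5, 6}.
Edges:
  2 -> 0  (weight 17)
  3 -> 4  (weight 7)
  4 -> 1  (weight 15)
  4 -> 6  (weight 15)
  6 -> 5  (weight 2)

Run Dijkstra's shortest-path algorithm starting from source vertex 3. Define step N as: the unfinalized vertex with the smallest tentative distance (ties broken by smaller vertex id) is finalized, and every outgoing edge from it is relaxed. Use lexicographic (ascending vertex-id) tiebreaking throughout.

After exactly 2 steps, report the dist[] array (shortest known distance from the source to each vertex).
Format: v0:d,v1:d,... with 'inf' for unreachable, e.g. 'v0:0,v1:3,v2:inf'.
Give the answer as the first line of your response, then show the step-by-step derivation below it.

v0:inf,v1:22,v2:inf,v3:0,v4:7,v5:inf,v6:22

step 1: dist = v0:inf,v1:inf,v2:inf,v3:0,v4:7,v5:inf,v6:inf
step 2: dist = v0:inf,v1:22,v2:inf,v3:0,v4:7,v5:inf,v6:22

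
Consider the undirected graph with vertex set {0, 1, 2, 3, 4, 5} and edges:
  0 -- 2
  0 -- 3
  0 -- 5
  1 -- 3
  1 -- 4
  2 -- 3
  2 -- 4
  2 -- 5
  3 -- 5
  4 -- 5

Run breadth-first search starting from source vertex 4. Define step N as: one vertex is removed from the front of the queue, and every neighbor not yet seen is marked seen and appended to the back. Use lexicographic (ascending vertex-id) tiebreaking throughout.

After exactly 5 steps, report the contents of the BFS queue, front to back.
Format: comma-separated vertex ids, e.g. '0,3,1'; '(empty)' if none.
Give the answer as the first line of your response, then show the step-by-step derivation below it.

0

step 1: dequeue 4; queue=[1,2,5]; order=4
step 2: dequeue 1; queue=[2,5,3]; order=4,1
step 3: dequeue 2; queue=[5,3,0]; order=4,1,2
step 4: dequeue 5; queue=[3,0]; order=4,1,2,5
step 5: dequeue 3; queue=[0]; order=4,1,2,5,3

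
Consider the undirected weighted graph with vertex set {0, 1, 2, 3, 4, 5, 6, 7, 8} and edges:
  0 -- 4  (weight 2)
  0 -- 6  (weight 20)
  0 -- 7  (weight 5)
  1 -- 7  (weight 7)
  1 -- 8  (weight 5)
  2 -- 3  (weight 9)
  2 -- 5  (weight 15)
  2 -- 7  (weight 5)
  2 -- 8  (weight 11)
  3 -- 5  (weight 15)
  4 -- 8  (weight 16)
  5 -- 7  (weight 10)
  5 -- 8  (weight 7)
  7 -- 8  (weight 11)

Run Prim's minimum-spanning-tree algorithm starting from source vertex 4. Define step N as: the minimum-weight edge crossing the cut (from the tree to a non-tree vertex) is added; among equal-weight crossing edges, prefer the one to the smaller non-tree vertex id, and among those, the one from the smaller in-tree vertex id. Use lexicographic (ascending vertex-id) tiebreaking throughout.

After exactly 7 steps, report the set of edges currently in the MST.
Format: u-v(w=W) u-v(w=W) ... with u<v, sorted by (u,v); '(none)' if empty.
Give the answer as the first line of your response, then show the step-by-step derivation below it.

0-4(w=2) 0-7(w=5) 1-7(w=7) 1-8(w=5) 2-3(w=9) 2-7(w=5) 5-8(w=7)

step 1: add edge 0-4 (w=2); MST = {0-4(w=2)}
step 2: add edge 0-7 (w=5); MST = {0-4(w=2) 0-7(w=5)}
step 3: add edge 2-7 (w=5); MST = {0-4(w=2) 0-7(w=5) 2-7(w=5)}
step 4: add edge 1-7 (w=7); MST = {0-4(w=2) 0-7(w=5) 1-7(w=7) 2-7(w=5)}
step 5: add edge 1-8 (w=5); MST = {0-4(w=2) 0-7(w=5) 1-7(w=7) 1-8(w=5) 2-7(w=5)}
step 6: add edge 5-8 (w=7); MST = {0-4(w=2) 0-7(w=5) 1-7(w=7) 1-8(w=5) 2-7(w=5) 5-8(w=7)}
step 7: add edge 2-3 (w=9); MST = {0-4(w=2) 0-7(w=5) 1-7(w=7) 1-8(w=5) 2-3(w=9) 2-7(w=5) 5-8(w=7)}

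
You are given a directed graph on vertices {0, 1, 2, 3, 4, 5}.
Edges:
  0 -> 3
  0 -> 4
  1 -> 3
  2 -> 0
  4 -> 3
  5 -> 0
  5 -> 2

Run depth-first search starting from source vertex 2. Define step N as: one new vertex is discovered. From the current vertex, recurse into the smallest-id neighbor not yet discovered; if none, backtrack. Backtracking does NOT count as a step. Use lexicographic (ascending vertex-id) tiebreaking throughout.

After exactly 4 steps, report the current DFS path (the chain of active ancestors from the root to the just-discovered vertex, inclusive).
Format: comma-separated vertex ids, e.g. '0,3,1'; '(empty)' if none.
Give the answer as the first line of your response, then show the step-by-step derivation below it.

2,0,4

step 1: discover 2; path=2; order=2
step 2: discover 0; path=2>0; order=2,0
step 3: discover 3; path=2>0>3; order=2,0,3
step 4: discover 4; path=2>0>4; order=2,0,3,4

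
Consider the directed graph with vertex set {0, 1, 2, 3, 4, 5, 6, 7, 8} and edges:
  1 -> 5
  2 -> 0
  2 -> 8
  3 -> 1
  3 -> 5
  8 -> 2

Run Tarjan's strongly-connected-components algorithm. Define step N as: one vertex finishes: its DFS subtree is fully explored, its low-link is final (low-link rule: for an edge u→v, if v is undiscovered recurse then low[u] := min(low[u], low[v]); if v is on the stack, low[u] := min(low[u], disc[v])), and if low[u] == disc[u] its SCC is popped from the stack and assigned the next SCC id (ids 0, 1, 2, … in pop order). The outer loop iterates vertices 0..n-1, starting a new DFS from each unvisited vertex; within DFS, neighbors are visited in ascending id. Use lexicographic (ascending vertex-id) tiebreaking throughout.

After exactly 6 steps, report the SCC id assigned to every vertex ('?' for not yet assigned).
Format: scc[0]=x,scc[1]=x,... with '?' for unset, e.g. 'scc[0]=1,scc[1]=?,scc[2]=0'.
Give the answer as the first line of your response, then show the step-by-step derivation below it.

scc[0]=0,scc[1]=2,scc[2]=3,scc[3]=4,scc[4]=?,scc[5]=1,scc[6]=?,scc[7]=?,scc[8]=3

step 1: low=(low[0]=0,low[1]=?,low[2]=?,low[3]=?,low[4]=?,low[5]=?,low[6]=?,low[7]=?,low[8]=?); scc=(scc[0]=0,scc[1]=?,scc[2]=?,scc[3]=?,scc[4]=?,scc[5]=?,scc[6]=?,scc[7]=?,scc[8]=?)
step 2: low=(low[0]=0,low[1]=1,low[2]=?,low[3]=?,low[4]=?,low[5]=2,low[6]=?,low[7]=?,low[8]=?); scc=(scc[0]=0,scc[1]=?,scc[2]=?,scc[3]=?,scc[4]=?,scc[5]=1,scc[6]=?,scc[7]=?,scc[8]=?)
step 3: low=(low[0]=0,low[1]=1,low[2]=?,low[3]=?,low[4]=?,low[5]=2,low[6]=?,low[7]=?,low[8]=?); scc=(scc[0]=0,scc[1]=2,scc[2]=?,scc[3]=?,scc[4]=?,scc[5]=1,scc[6]=?,scc[7]=?,scc[8]=?)
step 4: low=(low[0]=0,low[1]=1,low[2]=3,low[3]=?,low[4]=?,low[5]=2,low[6]=?,low[7]=?,low[8]=3); scc=(scc[0]=0,scc[1]=2,scc[2]=?,scc[3]=?,scc[4]=?,scc[5]=1,scc[6]=?,scc[7]=?,scc[8]=?)
step 5: low=(low[0]=0,low[1]=1,low[2]=3,low[3]=?,low[4]=?,low[5]=2,low[6]=?,low[7]=?,low[8]=3); scc=(scc[0]=0,scc[1]=2,scc[2]=3,scc[3]=?,scc[4]=?,scc[5]=1,scc[6]=?,scc[7]=?,scc[8]=3)
step 6: low=(low[0]=0,low[1]=1,low[2]=3,low[3]=5,low[4]=?,low[5]=2,low[6]=?,low[7]=?,low[8]=3); scc=(scc[0]=0,scc[1]=2,scc[2]=3,scc[3]=4,scc[4]=?,scc[5]=1,scc[6]=?,scc[7]=?,scc[8]=3)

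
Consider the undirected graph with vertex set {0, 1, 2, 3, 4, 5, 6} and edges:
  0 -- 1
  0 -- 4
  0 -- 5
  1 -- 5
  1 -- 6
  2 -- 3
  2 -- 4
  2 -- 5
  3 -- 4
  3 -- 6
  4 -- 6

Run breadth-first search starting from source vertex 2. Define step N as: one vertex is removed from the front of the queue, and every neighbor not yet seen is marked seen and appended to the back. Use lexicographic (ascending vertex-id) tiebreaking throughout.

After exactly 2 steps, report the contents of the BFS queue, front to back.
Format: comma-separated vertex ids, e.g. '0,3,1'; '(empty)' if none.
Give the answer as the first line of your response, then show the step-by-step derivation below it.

4,5,6

step 1: dequeue 2; queue=[3,4,5]; order=2
step 2: dequeue 3; queue=[4,5,6]; order=2,3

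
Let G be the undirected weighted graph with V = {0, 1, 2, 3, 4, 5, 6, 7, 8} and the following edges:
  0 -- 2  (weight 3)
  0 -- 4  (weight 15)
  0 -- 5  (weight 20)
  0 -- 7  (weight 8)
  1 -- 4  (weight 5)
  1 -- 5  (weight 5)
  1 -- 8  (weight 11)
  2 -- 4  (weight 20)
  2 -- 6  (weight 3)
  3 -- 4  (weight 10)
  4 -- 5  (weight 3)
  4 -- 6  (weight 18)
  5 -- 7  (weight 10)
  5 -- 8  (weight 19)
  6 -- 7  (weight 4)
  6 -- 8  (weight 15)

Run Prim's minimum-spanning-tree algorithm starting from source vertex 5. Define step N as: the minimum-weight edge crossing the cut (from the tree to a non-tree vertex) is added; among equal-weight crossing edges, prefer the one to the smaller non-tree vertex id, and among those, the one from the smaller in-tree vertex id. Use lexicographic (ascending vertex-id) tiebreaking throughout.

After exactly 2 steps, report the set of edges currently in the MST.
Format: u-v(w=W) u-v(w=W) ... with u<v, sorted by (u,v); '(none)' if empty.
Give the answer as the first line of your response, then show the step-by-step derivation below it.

1-4(w=5) 4-5(w=3)

step 1: add edge 4-5 (w=3); MST = {4-5(w=3)}
step 2: add edge 1-4 (w=5); MST = {1-4(w=5) 4-5(w=3)}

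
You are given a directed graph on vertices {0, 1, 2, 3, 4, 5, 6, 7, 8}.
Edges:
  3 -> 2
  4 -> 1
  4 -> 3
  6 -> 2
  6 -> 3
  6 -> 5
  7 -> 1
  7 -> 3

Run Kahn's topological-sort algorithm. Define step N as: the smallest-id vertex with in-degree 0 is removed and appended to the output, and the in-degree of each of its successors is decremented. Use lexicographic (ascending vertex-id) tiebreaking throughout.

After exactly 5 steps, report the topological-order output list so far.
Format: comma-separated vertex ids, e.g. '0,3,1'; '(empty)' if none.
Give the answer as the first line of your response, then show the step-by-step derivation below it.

0,4,6,5,7

step 1: output 0; order=[0]; indeg=(0,2,2,3,0,1,0,0,0)
step 2: output 4; order=[0,4]; indeg=(0,1,2,2,0,1,0,0,0)
step 3: output 6; order=[0,4,6]; indeg=(0,1,1,1,0,0,0,0,0)
step 4: output 5; order=[0,4,6,5]; indeg=(0,1,1,1,0,0,0,0,0)
step 5: output 7; order=[0,4,6,5,7]; indeg=(0,0,1,0,0,0,0,0,0)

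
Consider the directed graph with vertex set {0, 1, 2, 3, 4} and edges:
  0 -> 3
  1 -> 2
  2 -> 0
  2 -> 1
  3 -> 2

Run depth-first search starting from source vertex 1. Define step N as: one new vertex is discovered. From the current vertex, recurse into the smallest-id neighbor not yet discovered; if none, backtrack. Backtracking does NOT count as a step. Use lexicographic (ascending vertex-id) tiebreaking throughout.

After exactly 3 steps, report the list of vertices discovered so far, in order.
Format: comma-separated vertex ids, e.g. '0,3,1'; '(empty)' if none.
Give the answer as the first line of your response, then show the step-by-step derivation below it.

1,2,0

step 1: discover 1; path=1; order=1
step 2: discover 2; path=1>2; order=1,2
step 3: discover 0; path=1>2>0; order=1,2,0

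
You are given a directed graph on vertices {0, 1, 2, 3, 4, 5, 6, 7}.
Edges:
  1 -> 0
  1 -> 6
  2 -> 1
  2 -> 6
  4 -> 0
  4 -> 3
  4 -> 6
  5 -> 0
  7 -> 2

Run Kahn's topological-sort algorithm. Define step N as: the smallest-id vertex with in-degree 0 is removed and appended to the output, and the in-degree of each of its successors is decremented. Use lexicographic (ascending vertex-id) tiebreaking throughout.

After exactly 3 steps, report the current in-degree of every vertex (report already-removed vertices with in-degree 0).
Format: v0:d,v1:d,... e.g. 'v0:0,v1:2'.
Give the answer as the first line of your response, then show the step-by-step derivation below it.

v0:1,v1:1,v2:1,v3:0,v4:0,v5:0,v6:2,v7:0

step 1: output 4; order=[4]; indeg=(2,1,1,0,0,0,2,0)
step 2: output 3; order=[4,3]; indeg=(2,1,1,0,0,0,2,0)
step 3: output 5; order=[4,3,5]; indeg=(1,1,1,0,0,0,2,0)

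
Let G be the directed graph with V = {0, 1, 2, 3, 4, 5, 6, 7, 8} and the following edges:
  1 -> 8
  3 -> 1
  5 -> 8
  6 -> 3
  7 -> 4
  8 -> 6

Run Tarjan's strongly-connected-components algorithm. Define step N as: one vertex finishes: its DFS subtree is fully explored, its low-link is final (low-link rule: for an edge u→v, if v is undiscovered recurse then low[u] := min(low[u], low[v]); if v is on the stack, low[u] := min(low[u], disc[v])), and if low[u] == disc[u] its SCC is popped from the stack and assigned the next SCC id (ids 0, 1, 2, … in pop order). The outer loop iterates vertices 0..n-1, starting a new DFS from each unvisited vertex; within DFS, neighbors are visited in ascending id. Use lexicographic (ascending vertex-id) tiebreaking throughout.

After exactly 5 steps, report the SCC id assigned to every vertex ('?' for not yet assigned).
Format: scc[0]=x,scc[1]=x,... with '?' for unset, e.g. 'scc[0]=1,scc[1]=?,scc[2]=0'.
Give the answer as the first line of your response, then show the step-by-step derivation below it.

scc[0]=0,scc[1]=1,scc[2]=?,scc[3]=1,scc[4]=?,scc[5]=?,scc[6]=1,scc[7]=?,scc[8]=1

step 1: low=(low[0]=0,low[1]=?,low[2]=?,low[3]=?,low[4]=?,low[5]=?,low[6]=?,low[7]=?,low[8]=?); scc=(scc[0]=0,scc[1]=?,scc[2]=?,scc[3]=?,scc[4]=?,scc[5]=?,scc[6]=?,scc[7]=?,scc[8]=?)
step 2: low=(low[0]=0,low[1]=1,low[2]=?,low[3]=1,low[4]=?,low[5]=?,low[6]=3,low[7]=?,low[8]=2); scc=(scc[0]=0,scc[1]=?,scc[2]=?,scc[3]=?,scc[4]=?,scc[5]=?,scc[6]=?,scc[7]=?,scc[8]=?)
step 3: low=(low[0]=0,low[1]=1,low[2]=?,low[3]=1,low[4]=?,low[5]=?,low[6]=1,low[7]=?,low[8]=2); scc=(scc[0]=0,scc[1]=?,scc[2]=?,scc[3]=?,scc[4]=?,scc[5]=?,scc[6]=?,scc[7]=?,scc[8]=?)
step 4: low=(low[0]=0,low[1]=1,low[2]=?,low[3]=1,low[4]=?,low[5]=?,low[6]=1,low[7]=?,low[8]=1); scc=(scc[0]=0,scc[1]=?,scc[2]=?,scc[3]=?,scc[4]=?,scc[5]=?,scc[6]=?,scc[7]=?,scc[8]=?)
step 5: low=(low[0]=0,low[1]=1,low[2]=?,low[3]=1,low[4]=?,low[5]=?,low[6]=1,low[7]=?,low[8]=1); scc=(scc[0]=0,scc[1]=1,scc[2]=?,scc[3]=1,scc[4]=?,scc[5]=?,scc[6]=1,scc[7]=?,scc[8]=1)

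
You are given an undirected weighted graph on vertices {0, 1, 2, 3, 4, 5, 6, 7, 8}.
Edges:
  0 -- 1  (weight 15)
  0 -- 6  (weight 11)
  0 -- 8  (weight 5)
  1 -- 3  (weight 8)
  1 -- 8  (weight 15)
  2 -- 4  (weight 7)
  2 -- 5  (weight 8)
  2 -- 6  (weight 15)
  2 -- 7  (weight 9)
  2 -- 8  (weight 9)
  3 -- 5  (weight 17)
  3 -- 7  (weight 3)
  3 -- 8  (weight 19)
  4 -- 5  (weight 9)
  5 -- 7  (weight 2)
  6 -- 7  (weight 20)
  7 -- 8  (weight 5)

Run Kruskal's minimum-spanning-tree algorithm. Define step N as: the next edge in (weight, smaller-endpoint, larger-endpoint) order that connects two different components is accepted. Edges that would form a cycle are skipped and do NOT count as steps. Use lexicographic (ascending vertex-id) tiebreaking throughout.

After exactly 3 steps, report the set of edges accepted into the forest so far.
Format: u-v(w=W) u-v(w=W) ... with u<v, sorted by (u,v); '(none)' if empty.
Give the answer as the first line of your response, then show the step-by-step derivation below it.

0-8(w=5) 3-7(w=3) 5-7(w=2)

step 1: add edge 5-7 (w=2); MST = {5-7(w=2)}
step 2: add edge 3-7 (w=3); MST = {3-7(w=3) 5-7(w=2)}
step 3: add edge 0-8 (w=5); MST = {0-8(w=5) 3-7(w=3) 5-7(w=2)}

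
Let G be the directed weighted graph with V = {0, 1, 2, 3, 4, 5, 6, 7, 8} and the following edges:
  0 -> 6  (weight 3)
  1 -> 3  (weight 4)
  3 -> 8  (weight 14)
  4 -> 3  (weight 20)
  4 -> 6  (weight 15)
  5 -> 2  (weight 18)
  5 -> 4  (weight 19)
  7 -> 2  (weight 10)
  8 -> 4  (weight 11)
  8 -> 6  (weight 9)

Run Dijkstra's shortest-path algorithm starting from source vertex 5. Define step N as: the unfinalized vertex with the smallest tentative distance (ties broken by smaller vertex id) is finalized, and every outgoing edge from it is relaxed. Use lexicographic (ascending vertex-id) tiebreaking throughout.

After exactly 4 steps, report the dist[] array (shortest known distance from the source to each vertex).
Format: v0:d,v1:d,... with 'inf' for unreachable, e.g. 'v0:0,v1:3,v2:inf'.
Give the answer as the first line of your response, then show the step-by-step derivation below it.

v0:inf,v1:inf,v2:18,v3:39,v4:19,v5:0,v6:34,v7:inf,v8:inf

step 1: dist = v0:inf,v1:inf,v2:18,v3:inf,v4:19,v5:0,v6:inf,v7:inf,v8:inf
step 2: dist = v0:inf,v1:inf,v2:18,v3:inf,v4:19,v5:0,v6:inf,v7:inf,v8:inf
step 3: dist = v0:inf,v1:inf,v2:18,v3:39,v4:19,v5:0,v6:34,v7:inf,v8:inf
step 4: dist = v0:inf,v1:inf,v2:18,v3:39,v4:19,v5:0,v6:34,v7:inf,v8:inf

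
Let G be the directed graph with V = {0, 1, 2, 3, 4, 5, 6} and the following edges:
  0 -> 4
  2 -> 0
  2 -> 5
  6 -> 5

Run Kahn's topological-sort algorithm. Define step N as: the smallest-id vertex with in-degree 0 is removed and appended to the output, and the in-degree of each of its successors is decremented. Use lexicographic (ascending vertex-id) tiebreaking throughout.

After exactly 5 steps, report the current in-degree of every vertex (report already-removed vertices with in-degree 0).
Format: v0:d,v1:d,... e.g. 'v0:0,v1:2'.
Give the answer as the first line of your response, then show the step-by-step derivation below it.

v0:0,v1:0,v2:0,v3:0,v4:0,v5:1,v6:0

step 1: output 1; order=[1]; indeg=(1,0,0,0,1,2,0)
step 2: output 2; order=[1,2]; indeg=(0,0,0,0,1,1,0)
step 3: output 0; order=[1,2,0]; indeg=(0,0,0,0,0,1,0)
step 4: output 3; order=[1,2,0,3]; indeg=(0,0,0,0,0,1,0)
step 5: output 4; order=[1,2,0,3,4]; indeg=(0,0,0,0,0,1,0)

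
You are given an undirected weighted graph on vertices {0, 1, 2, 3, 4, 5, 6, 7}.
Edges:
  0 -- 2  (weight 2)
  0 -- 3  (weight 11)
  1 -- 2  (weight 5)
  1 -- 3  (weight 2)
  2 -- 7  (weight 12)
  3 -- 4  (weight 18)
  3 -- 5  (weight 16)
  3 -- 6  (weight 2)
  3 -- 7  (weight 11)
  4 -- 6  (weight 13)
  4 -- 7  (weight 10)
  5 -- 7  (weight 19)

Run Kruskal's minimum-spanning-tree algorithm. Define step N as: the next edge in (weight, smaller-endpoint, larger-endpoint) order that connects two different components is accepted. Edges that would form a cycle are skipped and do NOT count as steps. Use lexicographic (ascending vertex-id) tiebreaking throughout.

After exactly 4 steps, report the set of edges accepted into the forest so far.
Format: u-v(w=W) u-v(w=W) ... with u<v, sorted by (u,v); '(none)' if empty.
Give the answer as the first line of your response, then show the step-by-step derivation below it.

0-2(w=2) 1-2(w=5) 1-3(w=2) 3-6(w=2)

step 1: add edge 0-2 (w=2); MST = {0-2(w=2)}
step 2: add edge 1-3 (w=2); MST = {0-2(w=2) 1-3(w=2)}
step 3: add edge 3-6 (w=2); MST = {0-2(w=2) 1-3(w=2) 3-6(w=2)}
step 4: add edge 1-2 (w=5); MST = {0-2(w=2) 1-2(w=5) 1-3(w=2) 3-6(w=2)}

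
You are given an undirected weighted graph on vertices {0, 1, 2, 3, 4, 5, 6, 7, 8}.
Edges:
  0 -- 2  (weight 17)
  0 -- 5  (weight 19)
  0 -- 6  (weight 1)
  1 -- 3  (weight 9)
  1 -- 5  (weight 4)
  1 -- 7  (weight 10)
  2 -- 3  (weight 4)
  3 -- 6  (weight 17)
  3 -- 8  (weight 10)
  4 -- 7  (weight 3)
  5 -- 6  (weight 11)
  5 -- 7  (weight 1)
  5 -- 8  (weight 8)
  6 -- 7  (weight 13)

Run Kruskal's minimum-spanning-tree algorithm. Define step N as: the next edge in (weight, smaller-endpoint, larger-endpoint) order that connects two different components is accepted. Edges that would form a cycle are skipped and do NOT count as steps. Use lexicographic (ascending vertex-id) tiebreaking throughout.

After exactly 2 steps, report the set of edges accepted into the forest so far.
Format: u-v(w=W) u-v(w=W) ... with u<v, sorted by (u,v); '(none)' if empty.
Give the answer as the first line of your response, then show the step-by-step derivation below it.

0-6(w=1) 5-7(w=1)

step 1: add edge 0-6 (w=1); MST = {0-6(w=1)}
step 2: add edge 5-7 (w=1); MST = {0-6(w=1) 5-7(w=1)}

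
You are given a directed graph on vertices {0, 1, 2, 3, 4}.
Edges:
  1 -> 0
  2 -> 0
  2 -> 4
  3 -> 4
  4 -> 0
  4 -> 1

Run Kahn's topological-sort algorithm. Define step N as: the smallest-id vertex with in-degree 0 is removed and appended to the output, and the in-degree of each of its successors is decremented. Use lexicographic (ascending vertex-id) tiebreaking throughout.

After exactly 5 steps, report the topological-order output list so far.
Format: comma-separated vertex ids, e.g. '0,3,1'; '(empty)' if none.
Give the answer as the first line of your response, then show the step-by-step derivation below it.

2,3,4,1,0

step 1: output 2; order=[2]; indeg=(2,1,0,0,1)
step 2: output 3; order=[2,3]; indeg=(2,1,0,0,0)
step 3: output 4; order=[2,3,4]; indeg=(1,0,0,0,0)
step 4: output 1; order=[2,3,4,1]; indeg=(0,0,0,0,0)
step 5: output 0; order=[2,3,4,1,0]; indeg=(0,0,0,0,0)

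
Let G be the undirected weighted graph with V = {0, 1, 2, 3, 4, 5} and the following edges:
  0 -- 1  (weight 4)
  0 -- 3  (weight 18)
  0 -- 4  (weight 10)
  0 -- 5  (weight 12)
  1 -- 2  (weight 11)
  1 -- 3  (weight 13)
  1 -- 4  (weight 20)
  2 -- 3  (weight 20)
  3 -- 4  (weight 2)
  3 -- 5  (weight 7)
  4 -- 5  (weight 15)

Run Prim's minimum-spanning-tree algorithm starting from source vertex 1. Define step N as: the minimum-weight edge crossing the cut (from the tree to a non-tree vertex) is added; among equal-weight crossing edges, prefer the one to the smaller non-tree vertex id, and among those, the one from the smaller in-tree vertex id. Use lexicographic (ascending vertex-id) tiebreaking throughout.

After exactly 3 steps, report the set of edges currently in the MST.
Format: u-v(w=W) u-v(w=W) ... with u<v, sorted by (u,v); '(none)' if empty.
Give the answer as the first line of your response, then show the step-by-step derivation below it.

0-1(w=4) 0-4(w=10) 3-4(w=2)

step 1: add edge 0-1 (w=4); MST = {0-1(w=4)}
step 2: add edge 0-4 (w=10); MST = {0-1(w=4) 0-4(w=10)}
step 3: add edge 3-4 (w=2); MST = {0-1(w=4) 0-4(w=10) 3-4(w=2)}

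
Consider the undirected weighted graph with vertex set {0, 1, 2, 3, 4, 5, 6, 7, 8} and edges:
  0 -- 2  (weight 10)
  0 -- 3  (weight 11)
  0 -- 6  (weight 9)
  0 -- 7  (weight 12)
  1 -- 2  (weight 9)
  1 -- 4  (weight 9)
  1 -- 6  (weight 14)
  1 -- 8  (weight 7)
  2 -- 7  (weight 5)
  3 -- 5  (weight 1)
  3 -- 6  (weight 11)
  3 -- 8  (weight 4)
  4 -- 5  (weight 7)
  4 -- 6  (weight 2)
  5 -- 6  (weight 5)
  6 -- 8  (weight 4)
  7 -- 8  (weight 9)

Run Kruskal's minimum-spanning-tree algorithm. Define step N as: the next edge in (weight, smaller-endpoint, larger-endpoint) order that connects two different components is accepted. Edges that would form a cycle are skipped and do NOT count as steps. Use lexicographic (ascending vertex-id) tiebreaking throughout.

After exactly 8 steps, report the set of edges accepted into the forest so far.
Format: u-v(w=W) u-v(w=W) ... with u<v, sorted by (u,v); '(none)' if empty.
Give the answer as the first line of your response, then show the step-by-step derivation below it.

0-6(w=9) 1-2(w=9) 1-8(w=7) 2-7(w=5) 3-5(w=1) 3-8(w=4) 4-6(w=2) 6-8(w=4)

step 1: add edge 3-5 (w=1); MST = {3-5(w=1)}
step 2: add edge 4-6 (w=2); MST = {3-5(w=1) 4-6(w=2)}
step 3: add edge 3-8 (w=4); MST = {3-5(w=1) 3-8(w=4) 4-6(w=2)}
step 4: add edge 6-8 (w=4); MST = {3-5(w=1) 3-8(w=4) 4-6(w=2) 6-8(w=4)}
step 5: add edge 2-7 (w=5); MST = {2-7(w=5) 3-5(w=1) 3-8(w=4) 4-6(w=2) 6-8(w=4)}
step 6: add edge 1-8 (w=7); MST = {1-8(w=7) 2-7(w=5) 3-5(w=1) 3-8(w=4) 4-6(w=2) 6-8(w=4)}
step 7: add edge 0-6 (w=9); MST = {0-6(w=9) 1-8(w=7) 2-7(w=5) 3-5(w=1) 3-8(w=4) 4-6(w=2) 6-8(w=4)}
step 8: add edge 1-2 (w=9); MST = {0-6(w=9) 1-2(w=9) 1-8(w=7) 2-7(w=5) 3-5(w=1) 3-8(w=4) 4-6(w=2) 6-8(w=4)}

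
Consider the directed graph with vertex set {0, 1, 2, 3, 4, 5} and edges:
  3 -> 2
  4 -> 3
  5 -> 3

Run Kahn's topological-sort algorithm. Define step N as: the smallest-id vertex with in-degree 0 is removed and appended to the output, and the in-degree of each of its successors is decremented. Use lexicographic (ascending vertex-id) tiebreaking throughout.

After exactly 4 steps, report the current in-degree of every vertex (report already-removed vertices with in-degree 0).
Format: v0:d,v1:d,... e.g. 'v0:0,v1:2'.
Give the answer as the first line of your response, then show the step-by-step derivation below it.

v0:0,v1:0,v2:1,v3:0,v4:0,v5:0

step 1: output 0; order=[0]; indeg=(0,0,1,2,0,0)
step 2: output 1; order=[0,1]; indeg=(0,0,1,2,0,0)
step 3: output 4; order=[0,1,4]; indeg=(0,0,1,1,0,0)
step 4: output 5; order=[0,1,4,5]; indeg=(0,0,1,0,0,0)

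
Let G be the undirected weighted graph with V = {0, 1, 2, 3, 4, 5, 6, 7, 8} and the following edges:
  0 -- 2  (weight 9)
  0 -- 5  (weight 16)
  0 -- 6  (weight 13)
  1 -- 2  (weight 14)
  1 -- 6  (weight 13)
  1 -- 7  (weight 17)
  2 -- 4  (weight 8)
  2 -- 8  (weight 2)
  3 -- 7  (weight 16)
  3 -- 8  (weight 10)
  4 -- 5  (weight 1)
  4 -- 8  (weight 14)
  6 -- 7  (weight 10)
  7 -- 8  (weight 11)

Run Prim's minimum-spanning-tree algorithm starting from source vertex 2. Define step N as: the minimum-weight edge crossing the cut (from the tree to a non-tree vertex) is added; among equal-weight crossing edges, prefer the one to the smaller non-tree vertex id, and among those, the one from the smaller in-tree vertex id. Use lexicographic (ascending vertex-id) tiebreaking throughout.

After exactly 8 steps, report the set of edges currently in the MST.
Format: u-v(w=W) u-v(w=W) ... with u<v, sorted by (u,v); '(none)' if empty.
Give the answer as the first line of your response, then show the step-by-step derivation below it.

0-2(w=9) 1-6(w=13) 2-4(w=8) 2-8(w=2) 3-8(w=10) 4-5(w=1) 6-7(w=10) 7-8(w=11)

step 1: add edge 2-8 (w=2); MST = {2-8(w=2)}
step 2: add edge 2-4 (w=8); MST = {2-4(w=8) 2-8(w=2)}
step 3: add edge 4-5 (w=1); MST = {2-4(w=8) 2-8(w=2) 4-5(w=1)}
step 4: add edge 0-2 (w=9); MST = {0-2(w=9) 2-4(w=8) 2-8(w=2) 4-5(w=1)}
step 5: add edge 3-8 (w=10); MST = {0-2(w=9) 2-4(w=8) 2-8(w=2) 3-8(w=10) 4-5(w=1)}
step 6: add edge 7-8 (w=11); MST = {0-2(w=9) 2-4(w=8) 2-8(w=2) 3-8(w=10) 4-5(w=1) 7-8(w=11)}
step 7: add edge 6-7 (w=10); MST = {0-2(w=9) 2-4(w=8) 2-8(w=2) 3-8(w=10) 4-5(w=1) 6-7(w=10) 7-8(w=11)}
step 8: add edge 1-6 (w=13); MST = {0-2(w=9) 1-6(w=13) 2-4(w=8) 2-8(w=2) 3-8(w=10) 4-5(w=1) 6-7(w=10) 7-8(w=11)}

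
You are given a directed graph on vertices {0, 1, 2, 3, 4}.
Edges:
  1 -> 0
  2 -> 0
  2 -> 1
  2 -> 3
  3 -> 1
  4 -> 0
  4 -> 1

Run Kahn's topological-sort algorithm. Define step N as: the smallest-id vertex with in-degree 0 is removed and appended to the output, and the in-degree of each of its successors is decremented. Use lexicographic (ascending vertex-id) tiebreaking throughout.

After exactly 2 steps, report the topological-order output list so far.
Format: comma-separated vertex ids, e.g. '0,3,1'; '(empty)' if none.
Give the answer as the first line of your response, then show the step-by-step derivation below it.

2,3

step 1: output 2; order=[2]; indeg=(2,2,0,0,0)
step 2: output 3; order=[2,3]; indeg=(2,1,0,0,0)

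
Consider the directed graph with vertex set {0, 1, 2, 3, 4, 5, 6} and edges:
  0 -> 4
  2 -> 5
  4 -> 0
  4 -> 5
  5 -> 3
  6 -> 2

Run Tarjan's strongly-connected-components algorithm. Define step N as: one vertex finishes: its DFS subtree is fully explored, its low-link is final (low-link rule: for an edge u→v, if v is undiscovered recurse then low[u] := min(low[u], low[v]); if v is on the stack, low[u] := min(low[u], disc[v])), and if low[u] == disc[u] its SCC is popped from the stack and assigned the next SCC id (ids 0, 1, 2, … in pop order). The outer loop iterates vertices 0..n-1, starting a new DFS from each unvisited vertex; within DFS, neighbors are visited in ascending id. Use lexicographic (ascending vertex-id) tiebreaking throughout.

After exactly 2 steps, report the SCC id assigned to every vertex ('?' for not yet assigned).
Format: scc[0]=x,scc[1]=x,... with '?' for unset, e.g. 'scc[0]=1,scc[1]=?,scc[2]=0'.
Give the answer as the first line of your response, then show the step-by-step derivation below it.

scc[0]=?,scc[1]=?,scc[2]=?,scc[3]=0,scc[4]=?,scc[5]=1,scc[6]=?

step 1: low=(low[0]=0,low[1]=?,low[2]=?,low[3]=3,low[4]=0,low[5]=2,low[6]=?); scc=(scc[0]=?,scc[1]=?,scc[2]=?,scc[3]=0,scc[4]=?,scc[5]=?,scc[6]=?)
step 2: low=(low[0]=0,low[1]=?,low[2]=?,low[3]=3,low[4]=0,low[5]=2,low[6]=?); scc=(scc[0]=?,scc[1]=?,scc[2]=?,scc[3]=0,scc[4]=?,scc[5]=1,scc[6]=?)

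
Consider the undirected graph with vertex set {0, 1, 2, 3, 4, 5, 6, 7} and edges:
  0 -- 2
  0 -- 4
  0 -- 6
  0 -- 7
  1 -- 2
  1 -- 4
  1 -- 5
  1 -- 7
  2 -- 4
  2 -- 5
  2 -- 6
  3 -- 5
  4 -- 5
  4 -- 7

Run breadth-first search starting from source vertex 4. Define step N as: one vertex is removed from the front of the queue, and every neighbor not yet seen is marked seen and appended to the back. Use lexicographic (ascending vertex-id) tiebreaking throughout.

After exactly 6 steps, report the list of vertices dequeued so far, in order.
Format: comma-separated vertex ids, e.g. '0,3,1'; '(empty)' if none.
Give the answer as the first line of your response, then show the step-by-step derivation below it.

4,0,1,2,5,7

step 1: dequeue 4; queue=[0,1,2,5,7]; order=4
step 2: dequeue 0; queue=[1,2,5,7,6]; order=4,0
step 3: dequeue 1; queue=[2,5,7,6]; order=4,0,1
step 4: dequeue 2; queue=[5,7,6]; order=4,0,1,2
step 5: dequeue 5; queue=[7,6,3]; order=4,0,1,2,5
step 6: dequeue 7; queue=[6,3]; order=4,0,1,2,5,7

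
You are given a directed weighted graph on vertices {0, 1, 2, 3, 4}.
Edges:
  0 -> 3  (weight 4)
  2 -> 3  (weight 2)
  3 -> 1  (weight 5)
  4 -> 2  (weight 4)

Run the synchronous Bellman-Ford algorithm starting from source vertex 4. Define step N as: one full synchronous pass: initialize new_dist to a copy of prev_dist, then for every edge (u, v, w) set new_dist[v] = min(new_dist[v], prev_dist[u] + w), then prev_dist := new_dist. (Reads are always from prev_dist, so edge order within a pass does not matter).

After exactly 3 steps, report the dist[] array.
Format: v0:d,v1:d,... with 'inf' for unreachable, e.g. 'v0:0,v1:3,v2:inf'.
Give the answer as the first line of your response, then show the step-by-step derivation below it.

v0:inf,v1:11,v2:4,v3:6,v4:0

step 1: dist = v0:inf,v1:inf,v2:4,v3:inf,v4:0
step 2: dist = v0:inf,v1:inf,v2:4,v3:6,v4:0
step 3: dist = v0:inf,v1:11,v2:4,v3:6,v4:0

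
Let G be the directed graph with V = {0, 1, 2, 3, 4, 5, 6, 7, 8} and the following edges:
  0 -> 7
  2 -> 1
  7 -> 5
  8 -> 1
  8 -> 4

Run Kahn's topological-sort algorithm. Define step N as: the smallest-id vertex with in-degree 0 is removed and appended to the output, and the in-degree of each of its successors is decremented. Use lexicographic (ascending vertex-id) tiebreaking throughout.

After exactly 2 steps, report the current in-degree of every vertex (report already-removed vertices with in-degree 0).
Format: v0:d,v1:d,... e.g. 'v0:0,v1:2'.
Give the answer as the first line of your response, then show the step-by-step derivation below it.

v0:0,v1:1,v2:0,v3:0,v4:1,v5:1,v6:0,v7:0,v8:0

step 1: output 0; order=[0]; indeg=(0,2,0,0,1,1,0,0,0)
step 2: output 2; order=[0,2]; indeg=(0,1,0,0,1,1,0,0,0)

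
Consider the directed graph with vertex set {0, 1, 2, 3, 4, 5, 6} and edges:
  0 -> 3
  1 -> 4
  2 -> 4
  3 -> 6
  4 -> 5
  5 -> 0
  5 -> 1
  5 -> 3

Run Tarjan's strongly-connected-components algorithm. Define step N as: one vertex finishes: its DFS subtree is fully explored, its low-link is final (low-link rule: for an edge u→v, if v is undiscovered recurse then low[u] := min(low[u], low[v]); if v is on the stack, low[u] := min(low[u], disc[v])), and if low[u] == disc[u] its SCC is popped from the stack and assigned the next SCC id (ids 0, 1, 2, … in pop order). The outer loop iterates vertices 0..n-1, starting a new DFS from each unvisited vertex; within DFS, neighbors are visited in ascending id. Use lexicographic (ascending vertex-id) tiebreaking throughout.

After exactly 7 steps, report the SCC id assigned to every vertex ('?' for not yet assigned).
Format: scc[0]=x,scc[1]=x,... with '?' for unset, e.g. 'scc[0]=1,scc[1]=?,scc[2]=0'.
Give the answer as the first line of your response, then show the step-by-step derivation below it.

scc[0]=2,scc[1]=3,scc[2]=4,scc[3]=1,scc[4]=3,scc[5]=3,scc[6]=0

step 1: low=(low[0]=0,low[1]=?,low[2]=?,low[3]=1,low[4]=?,low[5]=?,low[6]=2); scc=(scc[0]=?,scc[1]=?,scc[2]=?,scc[3]=?,scc[4]=?,scc[5]=?,scc[6]=0)
step 2: low=(low[0]=0,low[1]=?,low[2]=?,low[3]=1,low[4]=?,low[5]=?,low[6]=2); scc=(scc[0]=?,scc[1]=?,scc[2]=?,scc[3]=1,scc[4]=?,scc[5]=?,scc[6]=0)
step 3: low=(low[0]=0,low[1]=?,low[2]=?,low[3]=1,low[4]=?,low[5]=?,low[6]=2); scc=(scc[0]=2,scc[1]=?,scc[2]=?,scc[3]=1,scc[4]=?,scc[5]=?,scc[6]=0)
step 4: low=(low[0]=0,low[1]=3,low[2]=?,low[3]=1,low[4]=4,low[5]=3,low[6]=2); scc=(scc[0]=2,scc[1]=?,scc[2]=?,scc[3]=1,scc[4]=?,scc[5]=?,scc[6]=0)
step 5: low=(low[0]=0,low[1]=3,low[2]=?,low[3]=1,low[4]=3,low[5]=3,low[6]=2); scc=(scc[0]=2,scc[1]=?,scc[2]=?,scc[3]=1,scc[4]=?,scc[5]=?,scc[6]=0)
step 6: low=(low[0]=0,low[1]=3,low[2]=?,low[3]=1,low[4]=3,low[5]=3,low[6]=2); scc=(scc[0]=2,scc[1]=3,scc[2]=?,scc[3]=1,scc[4]=3,scc[5]=3,scc[6]=0)
step 7: low=(low[0]=0,low[1]=3,low[2]=6,low[3]=1,low[4]=3,low[5]=3,low[6]=2); scc=(scc[0]=2,scc[1]=3,scc[2]=4,scc[3]=1,scc[4]=3,scc[5]=3,scc[6]=0)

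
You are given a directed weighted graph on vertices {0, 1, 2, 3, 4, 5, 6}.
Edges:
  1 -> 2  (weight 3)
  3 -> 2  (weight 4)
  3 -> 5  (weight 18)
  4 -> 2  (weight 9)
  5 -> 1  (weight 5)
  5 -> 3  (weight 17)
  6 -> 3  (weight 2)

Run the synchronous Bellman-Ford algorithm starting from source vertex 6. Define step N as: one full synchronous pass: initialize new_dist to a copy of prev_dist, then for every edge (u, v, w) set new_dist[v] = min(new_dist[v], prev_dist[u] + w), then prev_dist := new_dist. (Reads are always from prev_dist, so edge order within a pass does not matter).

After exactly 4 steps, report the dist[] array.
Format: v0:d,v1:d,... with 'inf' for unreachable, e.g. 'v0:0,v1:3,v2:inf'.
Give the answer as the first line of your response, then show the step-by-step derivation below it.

v0:inf,v1:25,v2:6,v3:2,v4:inf,v5:20,v6:0

step 1: dist = v0:inf,v1:inf,v2:inf,v3:2,v4:inf,v5:inf,v6:0
step 2: dist = v0:inf,v1:inf,v2:6,v3:2,v4:inf,v5:20,v6:0
step 3: dist = v0:inf,v1:25,v2:6,v3:2,v4:inf,v5:20,v6:0
step 4: dist = v0:inf,v1:25,v2:6,v3:2,v4:inf,v5:20,v6:0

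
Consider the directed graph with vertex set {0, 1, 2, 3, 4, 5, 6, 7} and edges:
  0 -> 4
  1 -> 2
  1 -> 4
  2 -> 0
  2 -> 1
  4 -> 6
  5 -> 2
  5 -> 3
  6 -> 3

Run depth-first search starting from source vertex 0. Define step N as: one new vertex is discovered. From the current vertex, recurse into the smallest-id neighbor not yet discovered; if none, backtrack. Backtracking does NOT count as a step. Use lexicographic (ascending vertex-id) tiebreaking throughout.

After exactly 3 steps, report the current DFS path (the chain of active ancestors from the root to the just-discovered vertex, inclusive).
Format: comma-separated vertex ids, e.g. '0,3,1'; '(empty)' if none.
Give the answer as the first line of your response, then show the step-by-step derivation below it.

0,4,6

step 1: discover 0; path=0; order=0
step 2: discover 4; path=0>4; order=0,4
step 3: discover 6; path=0>4>6; order=0,4,6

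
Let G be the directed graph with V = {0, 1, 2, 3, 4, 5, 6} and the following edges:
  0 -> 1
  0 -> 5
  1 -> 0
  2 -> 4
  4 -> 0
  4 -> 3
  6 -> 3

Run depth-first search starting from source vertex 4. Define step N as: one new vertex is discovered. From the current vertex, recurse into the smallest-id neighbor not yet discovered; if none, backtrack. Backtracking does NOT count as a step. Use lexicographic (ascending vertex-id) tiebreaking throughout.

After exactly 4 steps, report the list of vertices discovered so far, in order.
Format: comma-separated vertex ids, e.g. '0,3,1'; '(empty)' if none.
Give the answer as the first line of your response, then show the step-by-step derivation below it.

4,0,1,5

step 1: discover 4; path=4; order=4
step 2: discover 0; path=4>0; order=4,0
step 3: discover 1; path=4>0>1; order=4,0,1
step 4: discover 5; path=4>0>5; order=4,0,1,5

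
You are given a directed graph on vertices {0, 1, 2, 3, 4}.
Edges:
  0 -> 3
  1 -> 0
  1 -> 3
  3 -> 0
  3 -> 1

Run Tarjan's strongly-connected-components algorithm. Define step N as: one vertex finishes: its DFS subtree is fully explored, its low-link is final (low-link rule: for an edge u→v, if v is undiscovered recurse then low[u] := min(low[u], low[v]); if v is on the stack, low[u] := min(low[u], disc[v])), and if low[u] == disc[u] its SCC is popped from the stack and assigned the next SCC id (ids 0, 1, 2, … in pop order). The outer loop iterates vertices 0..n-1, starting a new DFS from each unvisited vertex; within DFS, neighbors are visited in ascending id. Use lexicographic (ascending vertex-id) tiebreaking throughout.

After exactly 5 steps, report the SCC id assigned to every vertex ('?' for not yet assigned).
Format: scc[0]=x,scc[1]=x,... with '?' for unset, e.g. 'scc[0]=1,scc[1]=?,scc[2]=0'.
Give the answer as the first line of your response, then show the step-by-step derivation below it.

scc[0]=0,scc[1]=0,scc[2]=1,scc[3]=0,scc[4]=2

step 1: low=(low[0]=0,low[1]=0,low[2]=?,low[3]=0,low[4]=?); scc=(scc[0]=?,scc[1]=?,scc[2]=?,scc[3]=?,scc[4]=?)
step 2: low=(low[0]=0,low[1]=0,low[2]=?,low[3]=0,low[4]=?); scc=(scc[0]=?,scc[1]=?,scc[2]=?,scc[3]=?,scc[4]=?)
step 3: low=(low[0]=0,low[1]=0,low[2]=?,low[3]=0,low[4]=?); scc=(scc[0]=0,scc[1]=0,scc[2]=?,scc[3]=0,scc[4]=?)
step 4: low=(low[0]=0,low[1]=0,low[2]=3,low[3]=0,low[4]=?); scc=(scc[0]=0,scc[1]=0,scc[2]=1,scc[3]=0,scc[4]=?)
step 5: low=(low[0]=0,low[1]=0,low[2]=3,low[3]=0,low[4]=4); scc=(scc[0]=0,scc[1]=0,scc[2]=1,scc[3]=0,scc[4]=2)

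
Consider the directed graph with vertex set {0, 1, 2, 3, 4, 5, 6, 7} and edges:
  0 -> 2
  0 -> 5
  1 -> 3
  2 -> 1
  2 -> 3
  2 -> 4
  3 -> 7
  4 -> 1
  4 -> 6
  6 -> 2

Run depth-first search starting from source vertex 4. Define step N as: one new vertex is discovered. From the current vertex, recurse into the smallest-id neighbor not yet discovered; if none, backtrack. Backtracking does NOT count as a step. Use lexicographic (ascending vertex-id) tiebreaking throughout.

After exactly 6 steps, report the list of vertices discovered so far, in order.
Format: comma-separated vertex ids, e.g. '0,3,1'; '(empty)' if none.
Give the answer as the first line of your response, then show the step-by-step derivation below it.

4,1,3,7,6,2

step 1: discover 4; path=4; order=4
step 2: discover 1; path=4>1; order=4,1
step 3: discover 3; path=4>1>3; order=4,1,3
step 4: discover 7; path=4>1>3>7; order=4,1,3,7
step 5: discover 6; path=4>6; order=4,1,3,7,6
step 6: discover 2; path=4>6>2; order=4,1,3,7,6,2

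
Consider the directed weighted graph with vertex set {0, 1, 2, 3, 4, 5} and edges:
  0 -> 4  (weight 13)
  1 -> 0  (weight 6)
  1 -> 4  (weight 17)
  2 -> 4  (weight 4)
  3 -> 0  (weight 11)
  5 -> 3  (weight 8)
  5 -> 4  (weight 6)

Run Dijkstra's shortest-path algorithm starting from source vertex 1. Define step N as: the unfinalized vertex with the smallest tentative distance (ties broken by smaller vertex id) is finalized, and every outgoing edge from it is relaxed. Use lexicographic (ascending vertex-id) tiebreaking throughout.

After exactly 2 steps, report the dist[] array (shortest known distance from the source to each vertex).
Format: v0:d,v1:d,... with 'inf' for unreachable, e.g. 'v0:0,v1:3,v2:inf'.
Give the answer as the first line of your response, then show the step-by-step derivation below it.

v0:6,v1:0,v2:inf,v3:inf,v4:17,v5:inf

step 1: dist = v0:6,v1:0,v2:inf,v3:inf,v4:17,v5:inf
step 2: dist = v0:6,v1:0,v2:inf,v3:inf,v4:17,v5:inf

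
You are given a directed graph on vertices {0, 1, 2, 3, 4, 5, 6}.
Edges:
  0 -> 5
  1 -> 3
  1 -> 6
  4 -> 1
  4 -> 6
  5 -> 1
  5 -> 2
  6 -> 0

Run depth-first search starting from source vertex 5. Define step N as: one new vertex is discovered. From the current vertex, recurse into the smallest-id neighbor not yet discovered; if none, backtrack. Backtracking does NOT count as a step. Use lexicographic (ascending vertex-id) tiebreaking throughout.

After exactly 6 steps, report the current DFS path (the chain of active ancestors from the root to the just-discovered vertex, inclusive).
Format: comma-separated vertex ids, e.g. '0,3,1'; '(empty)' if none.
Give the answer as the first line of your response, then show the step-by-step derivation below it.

5,2

step 1: discover 5; path=5; order=5
step 2: discover 1; path=5>1; order=5,1
step 3: discover 3; path=5>1>3; order=5,1,3
step 4: discover 6; path=5>1>6; order=5,1,3,6
step 5: discover 0; path=5>1>6>0; order=5,1,3,6,0
step 6: discover 2; path=5>2; order=5,1,3,6,0,2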